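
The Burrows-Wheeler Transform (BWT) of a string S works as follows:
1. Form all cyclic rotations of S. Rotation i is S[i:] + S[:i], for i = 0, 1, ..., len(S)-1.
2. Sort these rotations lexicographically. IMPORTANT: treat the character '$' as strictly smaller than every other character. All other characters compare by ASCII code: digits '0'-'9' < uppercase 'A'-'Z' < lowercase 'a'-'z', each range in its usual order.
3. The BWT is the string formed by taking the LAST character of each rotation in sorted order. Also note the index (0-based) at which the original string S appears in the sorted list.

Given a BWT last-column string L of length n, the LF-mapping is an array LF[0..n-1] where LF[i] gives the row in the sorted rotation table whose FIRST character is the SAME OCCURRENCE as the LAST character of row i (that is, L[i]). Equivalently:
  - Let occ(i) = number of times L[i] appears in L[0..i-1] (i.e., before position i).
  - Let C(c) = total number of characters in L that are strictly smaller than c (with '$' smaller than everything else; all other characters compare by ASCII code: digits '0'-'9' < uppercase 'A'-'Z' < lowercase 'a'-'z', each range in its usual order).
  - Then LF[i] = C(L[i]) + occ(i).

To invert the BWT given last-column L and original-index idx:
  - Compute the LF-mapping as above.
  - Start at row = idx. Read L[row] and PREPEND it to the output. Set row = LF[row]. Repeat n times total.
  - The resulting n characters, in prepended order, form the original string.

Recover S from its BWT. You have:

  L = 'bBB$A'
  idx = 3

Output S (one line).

Answer: BBAb$

Derivation:
LF mapping: 4 2 3 0 1
Walk LF starting at row 3, prepending L[row]:
  step 1: row=3, L[3]='$', prepend. Next row=LF[3]=0
  step 2: row=0, L[0]='b', prepend. Next row=LF[0]=4
  step 3: row=4, L[4]='A', prepend. Next row=LF[4]=1
  step 4: row=1, L[1]='B', prepend. Next row=LF[1]=2
  step 5: row=2, L[2]='B', prepend. Next row=LF[2]=3
Reversed output: BBAb$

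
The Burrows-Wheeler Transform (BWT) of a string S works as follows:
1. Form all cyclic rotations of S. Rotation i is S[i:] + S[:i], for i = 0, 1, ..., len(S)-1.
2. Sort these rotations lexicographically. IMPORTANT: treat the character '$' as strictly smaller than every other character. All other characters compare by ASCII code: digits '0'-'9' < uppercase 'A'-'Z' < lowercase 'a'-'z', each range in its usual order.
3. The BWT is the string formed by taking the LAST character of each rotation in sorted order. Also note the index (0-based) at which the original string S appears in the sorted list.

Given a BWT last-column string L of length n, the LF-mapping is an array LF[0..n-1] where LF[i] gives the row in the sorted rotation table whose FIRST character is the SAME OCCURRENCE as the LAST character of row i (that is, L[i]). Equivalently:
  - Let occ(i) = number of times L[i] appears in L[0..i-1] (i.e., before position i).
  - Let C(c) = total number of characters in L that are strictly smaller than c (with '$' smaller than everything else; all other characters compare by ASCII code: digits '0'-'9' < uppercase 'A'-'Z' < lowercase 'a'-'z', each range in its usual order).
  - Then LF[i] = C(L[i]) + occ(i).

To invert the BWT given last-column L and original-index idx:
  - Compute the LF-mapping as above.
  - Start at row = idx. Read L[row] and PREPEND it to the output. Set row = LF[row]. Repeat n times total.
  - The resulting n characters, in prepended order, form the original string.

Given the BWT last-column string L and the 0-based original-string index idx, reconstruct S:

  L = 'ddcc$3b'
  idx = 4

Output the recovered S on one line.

LF mapping: 5 6 3 4 0 1 2
Walk LF starting at row 4, prepending L[row]:
  step 1: row=4, L[4]='$', prepend. Next row=LF[4]=0
  step 2: row=0, L[0]='d', prepend. Next row=LF[0]=5
  step 3: row=5, L[5]='3', prepend. Next row=LF[5]=1
  step 4: row=1, L[1]='d', prepend. Next row=LF[1]=6
  step 5: row=6, L[6]='b', prepend. Next row=LF[6]=2
  step 6: row=2, L[2]='c', prepend. Next row=LF[2]=3
  step 7: row=3, L[3]='c', prepend. Next row=LF[3]=4
Reversed output: ccbd3d$

Answer: ccbd3d$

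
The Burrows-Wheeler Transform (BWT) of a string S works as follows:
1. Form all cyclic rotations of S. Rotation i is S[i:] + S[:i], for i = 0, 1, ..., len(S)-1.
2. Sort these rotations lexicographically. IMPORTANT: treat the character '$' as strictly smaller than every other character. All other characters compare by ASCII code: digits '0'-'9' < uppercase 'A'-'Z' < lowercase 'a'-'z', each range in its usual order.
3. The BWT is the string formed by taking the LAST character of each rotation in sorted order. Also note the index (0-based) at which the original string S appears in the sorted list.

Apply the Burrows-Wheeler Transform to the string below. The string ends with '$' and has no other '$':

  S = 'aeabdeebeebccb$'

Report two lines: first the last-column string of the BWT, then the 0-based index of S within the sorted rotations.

All 15 rotations (rotation i = S[i:]+S[:i]):
  rot[0] = aeabdeebeebccb$
  rot[1] = eabdeebeebccb$a
  rot[2] = abdeebeebccb$ae
  rot[3] = bdeebeebccb$aea
  rot[4] = deebeebccb$aeab
  rot[5] = eebeebccb$aeabd
  rot[6] = ebeebccb$aeabde
  rot[7] = beebccb$aeabdee
  rot[8] = eebccb$aeabdeeb
  rot[9] = ebccb$aeabdeebe
  rot[10] = bccb$aeabdeebee
  rot[11] = ccb$aeabdeebeeb
  rot[12] = cb$aeabdeebeebc
  rot[13] = b$aeabdeebeebcc
  rot[14] = $aeabdeebeebccb
Sorted (with $ < everything):
  sorted[0] = $aeabdeebeebccb  (last char: 'b')
  sorted[1] = abdeebeebccb$ae  (last char: 'e')
  sorted[2] = aeabdeebeebccb$  (last char: '$')
  sorted[3] = b$aeabdeebeebcc  (last char: 'c')
  sorted[4] = bccb$aeabdeebee  (last char: 'e')
  sorted[5] = bdeebeebccb$aea  (last char: 'a')
  sorted[6] = beebccb$aeabdee  (last char: 'e')
  sorted[7] = cb$aeabdeebeebc  (last char: 'c')
  sorted[8] = ccb$aeabdeebeeb  (last char: 'b')
  sorted[9] = deebeebccb$aeab  (last char: 'b')
  sorted[10] = eabdeebeebccb$a  (last char: 'a')
  sorted[11] = ebccb$aeabdeebe  (last char: 'e')
  sorted[12] = ebeebccb$aeabde  (last char: 'e')
  sorted[13] = eebccb$aeabdeeb  (last char: 'b')
  sorted[14] = eebeebccb$aeabd  (last char: 'd')
Last column: be$ceaecbbaeebd
Original string S is at sorted index 2

Answer: be$ceaecbbaeebd
2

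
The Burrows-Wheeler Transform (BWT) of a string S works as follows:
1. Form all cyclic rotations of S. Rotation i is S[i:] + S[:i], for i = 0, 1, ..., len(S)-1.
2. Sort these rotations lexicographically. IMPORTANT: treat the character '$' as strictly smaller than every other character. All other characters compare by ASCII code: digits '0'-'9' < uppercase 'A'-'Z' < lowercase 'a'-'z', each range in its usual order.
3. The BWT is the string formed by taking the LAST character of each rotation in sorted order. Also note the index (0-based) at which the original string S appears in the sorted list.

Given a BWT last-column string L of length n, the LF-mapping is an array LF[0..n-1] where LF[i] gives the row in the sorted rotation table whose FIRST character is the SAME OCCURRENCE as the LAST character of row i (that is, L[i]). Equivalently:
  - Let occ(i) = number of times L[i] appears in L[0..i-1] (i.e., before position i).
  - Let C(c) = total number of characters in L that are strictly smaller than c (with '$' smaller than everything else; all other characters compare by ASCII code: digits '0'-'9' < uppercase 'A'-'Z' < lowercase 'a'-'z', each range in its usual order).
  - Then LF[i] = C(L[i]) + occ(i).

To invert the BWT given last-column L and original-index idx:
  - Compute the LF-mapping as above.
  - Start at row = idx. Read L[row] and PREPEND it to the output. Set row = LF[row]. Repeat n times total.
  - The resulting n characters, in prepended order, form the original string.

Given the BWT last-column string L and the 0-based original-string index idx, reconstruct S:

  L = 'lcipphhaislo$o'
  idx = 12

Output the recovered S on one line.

Answer: philosophical$

Derivation:
LF mapping: 7 2 5 11 12 3 4 1 6 13 8 9 0 10
Walk LF starting at row 12, prepending L[row]:
  step 1: row=12, L[12]='$', prepend. Next row=LF[12]=0
  step 2: row=0, L[0]='l', prepend. Next row=LF[0]=7
  step 3: row=7, L[7]='a', prepend. Next row=LF[7]=1
  step 4: row=1, L[1]='c', prepend. Next row=LF[1]=2
  step 5: row=2, L[2]='i', prepend. Next row=LF[2]=5
  step 6: row=5, L[5]='h', prepend. Next row=LF[5]=3
  step 7: row=3, L[3]='p', prepend. Next row=LF[3]=11
  step 8: row=11, L[11]='o', prepend. Next row=LF[11]=9
  step 9: row=9, L[9]='s', prepend. Next row=LF[9]=13
  step 10: row=13, L[13]='o', prepend. Next row=LF[13]=10
  step 11: row=10, L[10]='l', prepend. Next row=LF[10]=8
  step 12: row=8, L[8]='i', prepend. Next row=LF[8]=6
  step 13: row=6, L[6]='h', prepend. Next row=LF[6]=4
  step 14: row=4, L[4]='p', prepend. Next row=LF[4]=12
Reversed output: philosophical$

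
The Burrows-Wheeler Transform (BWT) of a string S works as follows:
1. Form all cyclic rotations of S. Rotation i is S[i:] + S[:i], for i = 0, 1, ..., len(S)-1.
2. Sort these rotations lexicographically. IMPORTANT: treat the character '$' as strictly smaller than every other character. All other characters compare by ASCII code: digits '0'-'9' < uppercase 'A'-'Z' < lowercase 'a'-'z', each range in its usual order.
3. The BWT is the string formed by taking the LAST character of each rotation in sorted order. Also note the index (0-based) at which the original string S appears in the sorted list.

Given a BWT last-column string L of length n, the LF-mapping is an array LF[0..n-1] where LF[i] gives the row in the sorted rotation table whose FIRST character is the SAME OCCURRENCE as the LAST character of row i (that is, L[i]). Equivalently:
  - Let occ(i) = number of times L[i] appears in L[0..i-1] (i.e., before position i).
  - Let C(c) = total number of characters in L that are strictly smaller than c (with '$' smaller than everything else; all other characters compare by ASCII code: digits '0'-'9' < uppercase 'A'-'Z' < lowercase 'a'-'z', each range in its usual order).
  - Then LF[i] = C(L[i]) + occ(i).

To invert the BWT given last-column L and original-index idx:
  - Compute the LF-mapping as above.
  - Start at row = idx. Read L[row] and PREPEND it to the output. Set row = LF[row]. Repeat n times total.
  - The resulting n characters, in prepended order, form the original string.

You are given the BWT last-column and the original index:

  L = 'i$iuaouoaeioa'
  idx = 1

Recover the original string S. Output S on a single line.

Answer: aeoiouauiaoi$

Derivation:
LF mapping: 5 0 6 11 1 8 12 9 2 4 7 10 3
Walk LF starting at row 1, prepending L[row]:
  step 1: row=1, L[1]='$', prepend. Next row=LF[1]=0
  step 2: row=0, L[0]='i', prepend. Next row=LF[0]=5
  step 3: row=5, L[5]='o', prepend. Next row=LF[5]=8
  step 4: row=8, L[8]='a', prepend. Next row=LF[8]=2
  step 5: row=2, L[2]='i', prepend. Next row=LF[2]=6
  step 6: row=6, L[6]='u', prepend. Next row=LF[6]=12
  step 7: row=12, L[12]='a', prepend. Next row=LF[12]=3
  step 8: row=3, L[3]='u', prepend. Next row=LF[3]=11
  step 9: row=11, L[11]='o', prepend. Next row=LF[11]=10
  step 10: row=10, L[10]='i', prepend. Next row=LF[10]=7
  step 11: row=7, L[7]='o', prepend. Next row=LF[7]=9
  step 12: row=9, L[9]='e', prepend. Next row=LF[9]=4
  step 13: row=4, L[4]='a', prepend. Next row=LF[4]=1
Reversed output: aeoiouauiaoi$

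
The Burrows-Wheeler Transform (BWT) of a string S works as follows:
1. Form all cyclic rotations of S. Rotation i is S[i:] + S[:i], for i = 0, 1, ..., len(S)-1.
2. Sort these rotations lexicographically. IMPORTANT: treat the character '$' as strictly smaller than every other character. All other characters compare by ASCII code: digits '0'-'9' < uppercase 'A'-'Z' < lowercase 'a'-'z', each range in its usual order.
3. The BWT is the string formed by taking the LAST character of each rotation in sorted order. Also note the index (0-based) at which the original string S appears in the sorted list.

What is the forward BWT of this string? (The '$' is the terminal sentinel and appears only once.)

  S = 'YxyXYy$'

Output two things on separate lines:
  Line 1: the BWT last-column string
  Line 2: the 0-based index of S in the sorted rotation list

All 7 rotations (rotation i = S[i:]+S[:i]):
  rot[0] = YxyXYy$
  rot[1] = xyXYy$Y
  rot[2] = yXYy$Yx
  rot[3] = XYy$Yxy
  rot[4] = Yy$YxyX
  rot[5] = y$YxyXY
  rot[6] = $YxyXYy
Sorted (with $ < everything):
  sorted[0] = $YxyXYy  (last char: 'y')
  sorted[1] = XYy$Yxy  (last char: 'y')
  sorted[2] = YxyXYy$  (last char: '$')
  sorted[3] = Yy$YxyX  (last char: 'X')
  sorted[4] = xyXYy$Y  (last char: 'Y')
  sorted[5] = y$YxyXY  (last char: 'Y')
  sorted[6] = yXYy$Yx  (last char: 'x')
Last column: yy$XYYx
Original string S is at sorted index 2

Answer: yy$XYYx
2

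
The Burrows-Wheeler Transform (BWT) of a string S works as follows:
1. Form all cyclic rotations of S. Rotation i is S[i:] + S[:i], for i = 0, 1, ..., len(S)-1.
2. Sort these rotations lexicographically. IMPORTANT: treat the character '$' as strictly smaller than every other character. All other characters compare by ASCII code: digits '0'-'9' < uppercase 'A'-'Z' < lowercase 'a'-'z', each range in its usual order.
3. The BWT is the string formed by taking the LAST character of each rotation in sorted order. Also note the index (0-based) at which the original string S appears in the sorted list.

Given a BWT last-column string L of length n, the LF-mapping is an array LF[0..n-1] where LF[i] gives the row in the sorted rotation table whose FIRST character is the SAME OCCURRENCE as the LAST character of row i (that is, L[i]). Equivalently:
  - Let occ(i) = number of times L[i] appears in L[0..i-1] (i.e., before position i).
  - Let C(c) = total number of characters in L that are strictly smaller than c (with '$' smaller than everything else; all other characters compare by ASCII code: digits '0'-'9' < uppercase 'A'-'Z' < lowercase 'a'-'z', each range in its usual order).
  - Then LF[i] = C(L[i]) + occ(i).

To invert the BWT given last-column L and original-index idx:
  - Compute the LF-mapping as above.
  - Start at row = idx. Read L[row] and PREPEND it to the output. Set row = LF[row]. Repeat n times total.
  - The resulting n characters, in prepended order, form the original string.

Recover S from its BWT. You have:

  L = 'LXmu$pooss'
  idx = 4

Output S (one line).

LF mapping: 1 2 3 9 0 6 4 5 7 8
Walk LF starting at row 4, prepending L[row]:
  step 1: row=4, L[4]='$', prepend. Next row=LF[4]=0
  step 2: row=0, L[0]='L', prepend. Next row=LF[0]=1
  step 3: row=1, L[1]='X', prepend. Next row=LF[1]=2
  step 4: row=2, L[2]='m', prepend. Next row=LF[2]=3
  step 5: row=3, L[3]='u', prepend. Next row=LF[3]=9
  step 6: row=9, L[9]='s', prepend. Next row=LF[9]=8
  step 7: row=8, L[8]='s', prepend. Next row=LF[8]=7
  step 8: row=7, L[7]='o', prepend. Next row=LF[7]=5
  step 9: row=5, L[5]='p', prepend. Next row=LF[5]=6
  step 10: row=6, L[6]='o', prepend. Next row=LF[6]=4
Reversed output: opossumXL$

Answer: opossumXL$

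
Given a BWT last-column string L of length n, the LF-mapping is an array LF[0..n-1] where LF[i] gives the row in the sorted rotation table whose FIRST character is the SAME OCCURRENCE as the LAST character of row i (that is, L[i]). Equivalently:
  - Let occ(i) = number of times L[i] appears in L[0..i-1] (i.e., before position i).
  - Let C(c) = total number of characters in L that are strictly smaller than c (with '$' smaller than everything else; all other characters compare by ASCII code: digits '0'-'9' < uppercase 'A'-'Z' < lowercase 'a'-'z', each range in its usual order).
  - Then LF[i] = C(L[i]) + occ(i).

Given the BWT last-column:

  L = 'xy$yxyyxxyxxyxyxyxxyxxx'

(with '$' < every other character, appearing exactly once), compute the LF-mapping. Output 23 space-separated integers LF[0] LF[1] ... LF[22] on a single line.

Answer: 1 14 0 15 2 16 17 3 4 18 5 6 19 7 20 8 21 9 10 22 11 12 13

Derivation:
Char counts: '$':1, 'x':13, 'y':9
C (first-col start): C('$')=0, C('x')=1, C('y')=14
L[0]='x': occ=0, LF[0]=C('x')+0=1+0=1
L[1]='y': occ=0, LF[1]=C('y')+0=14+0=14
L[2]='$': occ=0, LF[2]=C('$')+0=0+0=0
L[3]='y': occ=1, LF[3]=C('y')+1=14+1=15
L[4]='x': occ=1, LF[4]=C('x')+1=1+1=2
L[5]='y': occ=2, LF[5]=C('y')+2=14+2=16
L[6]='y': occ=3, LF[6]=C('y')+3=14+3=17
L[7]='x': occ=2, LF[7]=C('x')+2=1+2=3
L[8]='x': occ=3, LF[8]=C('x')+3=1+3=4
L[9]='y': occ=4, LF[9]=C('y')+4=14+4=18
L[10]='x': occ=4, LF[10]=C('x')+4=1+4=5
L[11]='x': occ=5, LF[11]=C('x')+5=1+5=6
L[12]='y': occ=5, LF[12]=C('y')+5=14+5=19
L[13]='x': occ=6, LF[13]=C('x')+6=1+6=7
L[14]='y': occ=6, LF[14]=C('y')+6=14+6=20
L[15]='x': occ=7, LF[15]=C('x')+7=1+7=8
L[16]='y': occ=7, LF[16]=C('y')+7=14+7=21
L[17]='x': occ=8, LF[17]=C('x')+8=1+8=9
L[18]='x': occ=9, LF[18]=C('x')+9=1+9=10
L[19]='y': occ=8, LF[19]=C('y')+8=14+8=22
L[20]='x': occ=10, LF[20]=C('x')+10=1+10=11
L[21]='x': occ=11, LF[21]=C('x')+11=1+11=12
L[22]='x': occ=12, LF[22]=C('x')+12=1+12=13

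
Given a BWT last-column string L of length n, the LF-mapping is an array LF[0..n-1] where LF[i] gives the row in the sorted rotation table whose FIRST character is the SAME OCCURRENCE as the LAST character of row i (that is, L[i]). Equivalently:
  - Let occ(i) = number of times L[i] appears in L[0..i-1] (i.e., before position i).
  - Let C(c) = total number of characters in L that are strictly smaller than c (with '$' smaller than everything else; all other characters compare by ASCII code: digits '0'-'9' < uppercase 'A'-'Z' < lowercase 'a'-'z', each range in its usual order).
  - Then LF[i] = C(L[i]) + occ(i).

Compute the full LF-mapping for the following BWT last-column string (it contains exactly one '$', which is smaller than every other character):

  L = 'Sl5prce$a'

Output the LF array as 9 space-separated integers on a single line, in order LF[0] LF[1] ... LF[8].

Answer: 2 6 1 7 8 4 5 0 3

Derivation:
Char counts: '$':1, '5':1, 'S':1, 'a':1, 'c':1, 'e':1, 'l':1, 'p':1, 'r':1
C (first-col start): C('$')=0, C('5')=1, C('S')=2, C('a')=3, C('c')=4, C('e')=5, C('l')=6, C('p')=7, C('r')=8
L[0]='S': occ=0, LF[0]=C('S')+0=2+0=2
L[1]='l': occ=0, LF[1]=C('l')+0=6+0=6
L[2]='5': occ=0, LF[2]=C('5')+0=1+0=1
L[3]='p': occ=0, LF[3]=C('p')+0=7+0=7
L[4]='r': occ=0, LF[4]=C('r')+0=8+0=8
L[5]='c': occ=0, LF[5]=C('c')+0=4+0=4
L[6]='e': occ=0, LF[6]=C('e')+0=5+0=5
L[7]='$': occ=0, LF[7]=C('$')+0=0+0=0
L[8]='a': occ=0, LF[8]=C('a')+0=3+0=3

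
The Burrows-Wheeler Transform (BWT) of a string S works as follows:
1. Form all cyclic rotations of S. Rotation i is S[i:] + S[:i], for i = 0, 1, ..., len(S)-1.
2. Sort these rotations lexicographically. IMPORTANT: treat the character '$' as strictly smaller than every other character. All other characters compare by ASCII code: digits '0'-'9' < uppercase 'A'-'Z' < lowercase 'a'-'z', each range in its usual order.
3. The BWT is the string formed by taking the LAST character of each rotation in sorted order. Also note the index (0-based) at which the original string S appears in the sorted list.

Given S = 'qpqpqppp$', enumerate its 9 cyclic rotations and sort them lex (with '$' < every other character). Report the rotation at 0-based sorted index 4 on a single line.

Answer: pqppp$qpq

Derivation:
All 9 rotations (rotation i = S[i:]+S[:i]):
  rot[0] = qpqpqppp$
  rot[1] = pqpqppp$q
  rot[2] = qpqppp$qp
  rot[3] = pqppp$qpq
  rot[4] = qppp$qpqp
  rot[5] = ppp$qpqpq
  rot[6] = pp$qpqpqp
  rot[7] = p$qpqpqpp
  rot[8] = $qpqpqppp
Sorted (with $ < everything):
  sorted[0] = $qpqpqppp
  sorted[1] = p$qpqpqpp
  sorted[2] = pp$qpqpqp
  sorted[3] = ppp$qpqpq
  sorted[4] = pqppp$qpq
  sorted[5] = pqpqppp$q
  sorted[6] = qppp$qpqp
  sorted[7] = qpqppp$qp
  sorted[8] = qpqpqppp$
sorted[4] = pqppp$qpq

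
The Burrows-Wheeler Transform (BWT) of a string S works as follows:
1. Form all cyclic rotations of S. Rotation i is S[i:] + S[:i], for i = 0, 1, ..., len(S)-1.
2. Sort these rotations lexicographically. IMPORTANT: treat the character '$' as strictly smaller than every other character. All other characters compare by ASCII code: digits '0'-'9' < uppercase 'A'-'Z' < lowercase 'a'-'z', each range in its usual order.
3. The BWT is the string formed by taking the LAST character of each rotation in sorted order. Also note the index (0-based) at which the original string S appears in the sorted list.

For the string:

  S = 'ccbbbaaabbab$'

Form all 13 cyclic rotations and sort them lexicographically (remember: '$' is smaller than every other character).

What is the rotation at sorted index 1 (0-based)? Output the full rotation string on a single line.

Answer: aaabbab$ccbbb

Derivation:
All 13 rotations (rotation i = S[i:]+S[:i]):
  rot[0] = ccbbbaaabbab$
  rot[1] = cbbbaaabbab$c
  rot[2] = bbbaaabbab$cc
  rot[3] = bbaaabbab$ccb
  rot[4] = baaabbab$ccbb
  rot[5] = aaabbab$ccbbb
  rot[6] = aabbab$ccbbba
  rot[7] = abbab$ccbbbaa
  rot[8] = bbab$ccbbbaaa
  rot[9] = bab$ccbbbaaab
  rot[10] = ab$ccbbbaaabb
  rot[11] = b$ccbbbaaabba
  rot[12] = $ccbbbaaabbab
Sorted (with $ < everything):
  sorted[0] = $ccbbbaaabbab
  sorted[1] = aaabbab$ccbbb
  sorted[2] = aabbab$ccbbba
  sorted[3] = ab$ccbbbaaabb
  sorted[4] = abbab$ccbbbaa
  sorted[5] = b$ccbbbaaabba
  sorted[6] = baaabbab$ccbb
  sorted[7] = bab$ccbbbaaab
  sorted[8] = bbaaabbab$ccb
  sorted[9] = bbab$ccbbbaaa
  sorted[10] = bbbaaabbab$cc
  sorted[11] = cbbbaaabbab$c
  sorted[12] = ccbbbaaabbab$
sorted[1] = aaabbab$ccbbb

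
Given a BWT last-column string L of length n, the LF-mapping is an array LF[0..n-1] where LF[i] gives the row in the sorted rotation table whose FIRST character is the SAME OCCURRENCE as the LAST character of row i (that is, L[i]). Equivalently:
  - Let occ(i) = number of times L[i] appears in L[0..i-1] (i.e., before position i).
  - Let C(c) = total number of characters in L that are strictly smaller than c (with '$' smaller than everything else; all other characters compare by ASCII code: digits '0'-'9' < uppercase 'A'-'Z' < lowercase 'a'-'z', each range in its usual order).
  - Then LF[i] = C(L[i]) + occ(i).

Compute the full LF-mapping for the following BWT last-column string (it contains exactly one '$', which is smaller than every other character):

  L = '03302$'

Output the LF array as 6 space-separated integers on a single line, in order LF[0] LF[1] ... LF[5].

Answer: 1 4 5 2 3 0

Derivation:
Char counts: '$':1, '0':2, '2':1, '3':2
C (first-col start): C('$')=0, C('0')=1, C('2')=3, C('3')=4
L[0]='0': occ=0, LF[0]=C('0')+0=1+0=1
L[1]='3': occ=0, LF[1]=C('3')+0=4+0=4
L[2]='3': occ=1, LF[2]=C('3')+1=4+1=5
L[3]='0': occ=1, LF[3]=C('0')+1=1+1=2
L[4]='2': occ=0, LF[4]=C('2')+0=3+0=3
L[5]='$': occ=0, LF[5]=C('$')+0=0+0=0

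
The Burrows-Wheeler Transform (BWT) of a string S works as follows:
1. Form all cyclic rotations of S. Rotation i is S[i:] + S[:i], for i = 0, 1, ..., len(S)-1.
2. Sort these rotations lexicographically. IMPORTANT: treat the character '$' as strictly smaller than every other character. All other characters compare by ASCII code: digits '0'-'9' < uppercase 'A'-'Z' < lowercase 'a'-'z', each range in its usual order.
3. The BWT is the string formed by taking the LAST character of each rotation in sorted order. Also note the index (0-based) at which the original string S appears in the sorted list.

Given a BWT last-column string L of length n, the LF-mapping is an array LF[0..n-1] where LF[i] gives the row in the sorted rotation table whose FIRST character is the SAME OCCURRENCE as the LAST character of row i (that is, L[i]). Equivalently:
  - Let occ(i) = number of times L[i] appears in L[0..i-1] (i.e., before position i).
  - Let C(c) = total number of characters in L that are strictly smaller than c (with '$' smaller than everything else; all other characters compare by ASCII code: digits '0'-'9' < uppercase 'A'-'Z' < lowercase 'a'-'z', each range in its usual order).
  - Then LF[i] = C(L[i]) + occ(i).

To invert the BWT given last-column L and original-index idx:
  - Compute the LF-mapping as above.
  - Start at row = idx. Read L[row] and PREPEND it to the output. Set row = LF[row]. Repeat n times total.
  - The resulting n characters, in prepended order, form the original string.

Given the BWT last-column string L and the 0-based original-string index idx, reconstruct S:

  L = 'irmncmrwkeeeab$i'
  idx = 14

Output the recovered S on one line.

Answer: remembrancekiwi$

Derivation:
LF mapping: 7 13 10 12 3 11 14 15 9 4 5 6 1 2 0 8
Walk LF starting at row 14, prepending L[row]:
  step 1: row=14, L[14]='$', prepend. Next row=LF[14]=0
  step 2: row=0, L[0]='i', prepend. Next row=LF[0]=7
  step 3: row=7, L[7]='w', prepend. Next row=LF[7]=15
  step 4: row=15, L[15]='i', prepend. Next row=LF[15]=8
  step 5: row=8, L[8]='k', prepend. Next row=LF[8]=9
  step 6: row=9, L[9]='e', prepend. Next row=LF[9]=4
  step 7: row=4, L[4]='c', prepend. Next row=LF[4]=3
  step 8: row=3, L[3]='n', prepend. Next row=LF[3]=12
  step 9: row=12, L[12]='a', prepend. Next row=LF[12]=1
  step 10: row=1, L[1]='r', prepend. Next row=LF[1]=13
  step 11: row=13, L[13]='b', prepend. Next row=LF[13]=2
  step 12: row=2, L[2]='m', prepend. Next row=LF[2]=10
  step 13: row=10, L[10]='e', prepend. Next row=LF[10]=5
  step 14: row=5, L[5]='m', prepend. Next row=LF[5]=11
  step 15: row=11, L[11]='e', prepend. Next row=LF[11]=6
  step 16: row=6, L[6]='r', prepend. Next row=LF[6]=14
Reversed output: remembrancekiwi$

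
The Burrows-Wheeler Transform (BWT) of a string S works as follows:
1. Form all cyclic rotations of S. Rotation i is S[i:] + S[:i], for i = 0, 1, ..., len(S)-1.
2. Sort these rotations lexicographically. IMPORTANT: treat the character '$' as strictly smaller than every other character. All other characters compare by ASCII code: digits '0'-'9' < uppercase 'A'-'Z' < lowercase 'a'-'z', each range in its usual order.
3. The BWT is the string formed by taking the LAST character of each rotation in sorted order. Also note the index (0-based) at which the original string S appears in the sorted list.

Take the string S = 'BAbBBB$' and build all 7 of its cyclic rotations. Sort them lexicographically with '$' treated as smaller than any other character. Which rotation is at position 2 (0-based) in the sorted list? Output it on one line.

Answer: B$BAbBB

Derivation:
All 7 rotations (rotation i = S[i:]+S[:i]):
  rot[0] = BAbBBB$
  rot[1] = AbBBB$B
  rot[2] = bBBB$BA
  rot[3] = BBB$BAb
  rot[4] = BB$BAbB
  rot[5] = B$BAbBB
  rot[6] = $BAbBBB
Sorted (with $ < everything):
  sorted[0] = $BAbBBB
  sorted[1] = AbBBB$B
  sorted[2] = B$BAbBB
  sorted[3] = BAbBBB$
  sorted[4] = BB$BAbB
  sorted[5] = BBB$BAb
  sorted[6] = bBBB$BA
sorted[2] = B$BAbBB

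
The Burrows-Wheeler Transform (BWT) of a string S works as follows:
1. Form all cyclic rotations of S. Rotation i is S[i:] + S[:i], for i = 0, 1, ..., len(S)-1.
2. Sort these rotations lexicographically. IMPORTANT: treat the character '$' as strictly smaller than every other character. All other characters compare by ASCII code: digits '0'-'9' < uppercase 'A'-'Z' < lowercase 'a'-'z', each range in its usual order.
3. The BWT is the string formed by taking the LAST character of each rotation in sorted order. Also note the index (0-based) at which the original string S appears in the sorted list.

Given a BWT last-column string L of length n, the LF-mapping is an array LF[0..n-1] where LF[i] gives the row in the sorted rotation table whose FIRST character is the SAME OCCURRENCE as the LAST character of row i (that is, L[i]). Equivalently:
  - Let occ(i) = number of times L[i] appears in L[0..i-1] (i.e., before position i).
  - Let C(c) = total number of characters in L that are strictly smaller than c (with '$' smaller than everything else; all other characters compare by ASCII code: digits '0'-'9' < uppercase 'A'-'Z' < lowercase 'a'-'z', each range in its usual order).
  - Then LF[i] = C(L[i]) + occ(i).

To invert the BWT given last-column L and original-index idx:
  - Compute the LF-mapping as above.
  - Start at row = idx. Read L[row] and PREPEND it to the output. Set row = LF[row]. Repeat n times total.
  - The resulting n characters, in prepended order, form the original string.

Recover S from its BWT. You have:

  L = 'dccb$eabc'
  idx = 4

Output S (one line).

LF mapping: 7 4 5 2 0 8 1 3 6
Walk LF starting at row 4, prepending L[row]:
  step 1: row=4, L[4]='$', prepend. Next row=LF[4]=0
  step 2: row=0, L[0]='d', prepend. Next row=LF[0]=7
  step 3: row=7, L[7]='b', prepend. Next row=LF[7]=3
  step 4: row=3, L[3]='b', prepend. Next row=LF[3]=2
  step 5: row=2, L[2]='c', prepend. Next row=LF[2]=5
  step 6: row=5, L[5]='e', prepend. Next row=LF[5]=8
  step 7: row=8, L[8]='c', prepend. Next row=LF[8]=6
  step 8: row=6, L[6]='a', prepend. Next row=LF[6]=1
  step 9: row=1, L[1]='c', prepend. Next row=LF[1]=4
Reversed output: cacecbbd$

Answer: cacecbbd$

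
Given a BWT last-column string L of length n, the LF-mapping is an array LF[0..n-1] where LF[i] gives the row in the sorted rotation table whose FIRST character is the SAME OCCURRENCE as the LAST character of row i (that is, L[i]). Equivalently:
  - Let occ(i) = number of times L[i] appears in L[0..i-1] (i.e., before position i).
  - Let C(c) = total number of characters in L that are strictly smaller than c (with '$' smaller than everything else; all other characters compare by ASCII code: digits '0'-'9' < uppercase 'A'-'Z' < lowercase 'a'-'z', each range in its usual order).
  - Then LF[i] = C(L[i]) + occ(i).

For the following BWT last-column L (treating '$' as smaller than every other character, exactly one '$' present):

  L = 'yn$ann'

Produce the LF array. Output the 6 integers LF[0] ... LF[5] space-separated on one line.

Answer: 5 2 0 1 3 4

Derivation:
Char counts: '$':1, 'a':1, 'n':3, 'y':1
C (first-col start): C('$')=0, C('a')=1, C('n')=2, C('y')=5
L[0]='y': occ=0, LF[0]=C('y')+0=5+0=5
L[1]='n': occ=0, LF[1]=C('n')+0=2+0=2
L[2]='$': occ=0, LF[2]=C('$')+0=0+0=0
L[3]='a': occ=0, LF[3]=C('a')+0=1+0=1
L[4]='n': occ=1, LF[4]=C('n')+1=2+1=3
L[5]='n': occ=2, LF[5]=C('n')+2=2+2=4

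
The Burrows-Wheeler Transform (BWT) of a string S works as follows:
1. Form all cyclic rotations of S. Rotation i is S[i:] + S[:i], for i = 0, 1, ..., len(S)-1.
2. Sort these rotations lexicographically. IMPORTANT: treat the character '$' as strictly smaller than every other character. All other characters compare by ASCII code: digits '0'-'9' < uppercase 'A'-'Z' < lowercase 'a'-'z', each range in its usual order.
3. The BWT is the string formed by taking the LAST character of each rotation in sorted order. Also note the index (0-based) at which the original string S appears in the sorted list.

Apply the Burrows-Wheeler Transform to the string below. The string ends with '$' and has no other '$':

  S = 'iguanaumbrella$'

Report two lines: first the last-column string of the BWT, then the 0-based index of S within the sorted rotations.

All 15 rotations (rotation i = S[i:]+S[:i]):
  rot[0] = iguanaumbrella$
  rot[1] = guanaumbrella$i
  rot[2] = uanaumbrella$ig
  rot[3] = anaumbrella$igu
  rot[4] = naumbrella$igua
  rot[5] = aumbrella$iguan
  rot[6] = umbrella$iguana
  rot[7] = mbrella$iguanau
  rot[8] = brella$iguanaum
  rot[9] = rella$iguanaumb
  rot[10] = ella$iguanaumbr
  rot[11] = lla$iguanaumbre
  rot[12] = la$iguanaumbrel
  rot[13] = a$iguanaumbrell
  rot[14] = $iguanaumbrella
Sorted (with $ < everything):
  sorted[0] = $iguanaumbrella  (last char: 'a')
  sorted[1] = a$iguanaumbrell  (last char: 'l')
  sorted[2] = anaumbrella$igu  (last char: 'u')
  sorted[3] = aumbrella$iguan  (last char: 'n')
  sorted[4] = brella$iguanaum  (last char: 'm')
  sorted[5] = ella$iguanaumbr  (last char: 'r')
  sorted[6] = guanaumbrella$i  (last char: 'i')
  sorted[7] = iguanaumbrella$  (last char: '$')
  sorted[8] = la$iguanaumbrel  (last char: 'l')
  sorted[9] = lla$iguanaumbre  (last char: 'e')
  sorted[10] = mbrella$iguanau  (last char: 'u')
  sorted[11] = naumbrella$igua  (last char: 'a')
  sorted[12] = rella$iguanaumb  (last char: 'b')
  sorted[13] = uanaumbrella$ig  (last char: 'g')
  sorted[14] = umbrella$iguana  (last char: 'a')
Last column: alunmri$leuabga
Original string S is at sorted index 7

Answer: alunmri$leuabga
7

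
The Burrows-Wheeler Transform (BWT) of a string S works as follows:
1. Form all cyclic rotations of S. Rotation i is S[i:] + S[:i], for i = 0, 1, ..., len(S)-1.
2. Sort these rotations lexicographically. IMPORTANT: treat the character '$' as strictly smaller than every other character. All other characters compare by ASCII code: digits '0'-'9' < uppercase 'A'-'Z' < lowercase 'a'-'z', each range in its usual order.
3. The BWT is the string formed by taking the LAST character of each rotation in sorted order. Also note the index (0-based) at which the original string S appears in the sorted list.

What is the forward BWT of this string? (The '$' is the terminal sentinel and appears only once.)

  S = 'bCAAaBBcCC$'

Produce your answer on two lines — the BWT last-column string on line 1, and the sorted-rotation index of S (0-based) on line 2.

Answer: CCAaBCbcA$B
9

Derivation:
All 11 rotations (rotation i = S[i:]+S[:i]):
  rot[0] = bCAAaBBcCC$
  rot[1] = CAAaBBcCC$b
  rot[2] = AAaBBcCC$bC
  rot[3] = AaBBcCC$bCA
  rot[4] = aBBcCC$bCAA
  rot[5] = BBcCC$bCAAa
  rot[6] = BcCC$bCAAaB
  rot[7] = cCC$bCAAaBB
  rot[8] = CC$bCAAaBBc
  rot[9] = C$bCAAaBBcC
  rot[10] = $bCAAaBBcCC
Sorted (with $ < everything):
  sorted[0] = $bCAAaBBcCC  (last char: 'C')
  sorted[1] = AAaBBcCC$bC  (last char: 'C')
  sorted[2] = AaBBcCC$bCA  (last char: 'A')
  sorted[3] = BBcCC$bCAAa  (last char: 'a')
  sorted[4] = BcCC$bCAAaB  (last char: 'B')
  sorted[5] = C$bCAAaBBcC  (last char: 'C')
  sorted[6] = CAAaBBcCC$b  (last char: 'b')
  sorted[7] = CC$bCAAaBBc  (last char: 'c')
  sorted[8] = aBBcCC$bCAA  (last char: 'A')
  sorted[9] = bCAAaBBcCC$  (last char: '$')
  sorted[10] = cCC$bCAAaBB  (last char: 'B')
Last column: CCAaBCbcA$B
Original string S is at sorted index 9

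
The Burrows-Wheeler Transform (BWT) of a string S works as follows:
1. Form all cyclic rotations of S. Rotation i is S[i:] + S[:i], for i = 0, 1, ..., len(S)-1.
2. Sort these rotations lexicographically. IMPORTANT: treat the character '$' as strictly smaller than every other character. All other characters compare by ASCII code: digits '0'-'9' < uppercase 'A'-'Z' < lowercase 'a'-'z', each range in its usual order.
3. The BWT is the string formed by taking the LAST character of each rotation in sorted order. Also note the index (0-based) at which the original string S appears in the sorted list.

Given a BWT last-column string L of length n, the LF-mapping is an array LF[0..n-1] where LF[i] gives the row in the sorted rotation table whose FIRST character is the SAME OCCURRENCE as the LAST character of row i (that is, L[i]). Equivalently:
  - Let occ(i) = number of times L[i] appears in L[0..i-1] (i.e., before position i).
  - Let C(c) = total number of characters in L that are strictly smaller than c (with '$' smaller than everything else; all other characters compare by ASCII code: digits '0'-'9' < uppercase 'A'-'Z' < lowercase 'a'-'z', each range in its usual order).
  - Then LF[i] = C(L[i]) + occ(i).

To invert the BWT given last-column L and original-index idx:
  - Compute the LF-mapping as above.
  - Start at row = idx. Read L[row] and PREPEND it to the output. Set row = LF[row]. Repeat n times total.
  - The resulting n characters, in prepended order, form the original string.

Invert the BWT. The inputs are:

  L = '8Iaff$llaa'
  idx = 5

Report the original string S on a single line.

LF mapping: 1 2 3 6 7 0 8 9 4 5
Walk LF starting at row 5, prepending L[row]:
  step 1: row=5, L[5]='$', prepend. Next row=LF[5]=0
  step 2: row=0, L[0]='8', prepend. Next row=LF[0]=1
  step 3: row=1, L[1]='I', prepend. Next row=LF[1]=2
  step 4: row=2, L[2]='a', prepend. Next row=LF[2]=3
  step 5: row=3, L[3]='f', prepend. Next row=LF[3]=6
  step 6: row=6, L[6]='l', prepend. Next row=LF[6]=8
  step 7: row=8, L[8]='a', prepend. Next row=LF[8]=4
  step 8: row=4, L[4]='f', prepend. Next row=LF[4]=7
  step 9: row=7, L[7]='l', prepend. Next row=LF[7]=9
  step 10: row=9, L[9]='a', prepend. Next row=LF[9]=5
Reversed output: alfalfaI8$

Answer: alfalfaI8$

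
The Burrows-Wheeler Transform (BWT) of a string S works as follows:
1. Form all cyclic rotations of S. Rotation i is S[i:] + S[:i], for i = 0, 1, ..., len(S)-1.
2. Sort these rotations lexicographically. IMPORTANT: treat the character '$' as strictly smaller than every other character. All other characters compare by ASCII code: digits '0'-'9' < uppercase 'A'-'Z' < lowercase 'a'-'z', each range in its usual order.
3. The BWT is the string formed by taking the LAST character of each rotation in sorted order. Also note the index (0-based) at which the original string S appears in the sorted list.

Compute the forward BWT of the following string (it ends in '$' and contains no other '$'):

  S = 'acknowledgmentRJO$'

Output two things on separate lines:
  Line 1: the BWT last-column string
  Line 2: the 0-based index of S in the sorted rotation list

All 18 rotations (rotation i = S[i:]+S[:i]):
  rot[0] = acknowledgmentRJO$
  rot[1] = cknowledgmentRJO$a
  rot[2] = knowledgmentRJO$ac
  rot[3] = nowledgmentRJO$ack
  rot[4] = owledgmentRJO$ackn
  rot[5] = wledgmentRJO$ackno
  rot[6] = ledgmentRJO$acknow
  rot[7] = edgmentRJO$acknowl
  rot[8] = dgmentRJO$acknowle
  rot[9] = gmentRJO$acknowled
  rot[10] = mentRJO$acknowledg
  rot[11] = entRJO$acknowledgm
  rot[12] = ntRJO$acknowledgme
  rot[13] = tRJO$acknowledgmen
  rot[14] = RJO$acknowledgment
  rot[15] = JO$acknowledgmentR
  rot[16] = O$acknowledgmentRJ
  rot[17] = $acknowledgmentRJO
Sorted (with $ < everything):
  sorted[0] = $acknowledgmentRJO  (last char: 'O')
  sorted[1] = JO$acknowledgmentR  (last char: 'R')
  sorted[2] = O$acknowledgmentRJ  (last char: 'J')
  sorted[3] = RJO$acknowledgment  (last char: 't')
  sorted[4] = acknowledgmentRJO$  (last char: '$')
  sorted[5] = cknowledgmentRJO$a  (last char: 'a')
  sorted[6] = dgmentRJO$acknowle  (last char: 'e')
  sorted[7] = edgmentRJO$acknowl  (last char: 'l')
  sorted[8] = entRJO$acknowledgm  (last char: 'm')
  sorted[9] = gmentRJO$acknowled  (last char: 'd')
  sorted[10] = knowledgmentRJO$ac  (last char: 'c')
  sorted[11] = ledgmentRJO$acknow  (last char: 'w')
  sorted[12] = mentRJO$acknowledg  (last char: 'g')
  sorted[13] = nowledgmentRJO$ack  (last char: 'k')
  sorted[14] = ntRJO$acknowledgme  (last char: 'e')
  sorted[15] = owledgmentRJO$ackn  (last char: 'n')
  sorted[16] = tRJO$acknowledgmen  (last char: 'n')
  sorted[17] = wledgmentRJO$ackno  (last char: 'o')
Last column: ORJt$aelmdcwgkenno
Original string S is at sorted index 4

Answer: ORJt$aelmdcwgkenno
4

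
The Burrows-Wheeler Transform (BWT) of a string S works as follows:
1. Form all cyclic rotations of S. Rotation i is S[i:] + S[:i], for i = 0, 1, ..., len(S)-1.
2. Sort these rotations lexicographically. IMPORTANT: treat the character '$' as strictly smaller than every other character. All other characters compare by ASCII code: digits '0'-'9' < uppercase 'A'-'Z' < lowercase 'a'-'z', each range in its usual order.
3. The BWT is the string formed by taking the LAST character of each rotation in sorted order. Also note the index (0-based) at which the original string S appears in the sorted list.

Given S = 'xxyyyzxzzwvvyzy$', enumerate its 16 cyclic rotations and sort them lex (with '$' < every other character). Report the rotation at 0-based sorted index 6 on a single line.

Answer: xzzwvvyzy$xxyyyz

Derivation:
All 16 rotations (rotation i = S[i:]+S[:i]):
  rot[0] = xxyyyzxzzwvvyzy$
  rot[1] = xyyyzxzzwvvyzy$x
  rot[2] = yyyzxzzwvvyzy$xx
  rot[3] = yyzxzzwvvyzy$xxy
  rot[4] = yzxzzwvvyzy$xxyy
  rot[5] = zxzzwvvyzy$xxyyy
  rot[6] = xzzwvvyzy$xxyyyz
  rot[7] = zzwvvyzy$xxyyyzx
  rot[8] = zwvvyzy$xxyyyzxz
  rot[9] = wvvyzy$xxyyyzxzz
  rot[10] = vvyzy$xxyyyzxzzw
  rot[11] = vyzy$xxyyyzxzzwv
  rot[12] = yzy$xxyyyzxzzwvv
  rot[13] = zy$xxyyyzxzzwvvy
  rot[14] = y$xxyyyzxzzwvvyz
  rot[15] = $xxyyyzxzzwvvyzy
Sorted (with $ < everything):
  sorted[0] = $xxyyyzxzzwvvyzy
  sorted[1] = vvyzy$xxyyyzxzzw
  sorted[2] = vyzy$xxyyyzxzzwv
  sorted[3] = wvvyzy$xxyyyzxzz
  sorted[4] = xxyyyzxzzwvvyzy$
  sorted[5] = xyyyzxzzwvvyzy$x
  sorted[6] = xzzwvvyzy$xxyyyz
  sorted[7] = y$xxyyyzxzzwvvyz
  sorted[8] = yyyzxzzwvvyzy$xx
  sorted[9] = yyzxzzwvvyzy$xxy
  sorted[10] = yzxzzwvvyzy$xxyy
  sorted[11] = yzy$xxyyyzxzzwvv
  sorted[12] = zwvvyzy$xxyyyzxz
  sorted[13] = zxzzwvvyzy$xxyyy
  sorted[14] = zy$xxyyyzxzzwvvy
  sorted[15] = zzwvvyzy$xxyyyzx
sorted[6] = xzzwvvyzy$xxyyyz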